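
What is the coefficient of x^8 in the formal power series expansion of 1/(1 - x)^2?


The expansion 1/(1 - x)^r = sum_{k>=0} C(k + r - 1, r - 1) x^k follows from the multiset / negative-binomial theorem (or from repeated differentiation of the geometric series).
For r = 2 and k = 8:
C(9, 1) = 362880 / (1 * 40320) = 9.

9


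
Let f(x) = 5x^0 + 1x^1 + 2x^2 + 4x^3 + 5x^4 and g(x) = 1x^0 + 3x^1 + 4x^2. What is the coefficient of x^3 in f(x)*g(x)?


Cauchy product at x^3:
1*4 + 2*3 + 4*1
= 14

14


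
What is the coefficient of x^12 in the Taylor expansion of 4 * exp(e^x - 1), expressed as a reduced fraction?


exp(e^x - 1) = sum_{k>=0} Bell_k x^k / k!, where Bell_k is the k-th Bell number.
So the coefficient of x^12 is 4 * Bell_12 / 12!.
Computing: Bell_12 = 4213597 and 12! = 479001600, giving
4 * 4213597/479001600 = 4213597/119750400.

4213597/119750400


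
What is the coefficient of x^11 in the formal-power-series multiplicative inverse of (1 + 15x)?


The inverse is 1/(1 + 15x). Apply the geometric identity 1/(1 - y) = sum_{k>=0} y^k with y = -15x:
1/(1 + 15x) = sum_{k>=0} (-15)^k x^k.
So the coefficient of x^11 is (-15)^11 = -8649755859375.

-8649755859375


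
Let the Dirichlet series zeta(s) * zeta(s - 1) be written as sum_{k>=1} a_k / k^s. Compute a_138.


Convolution gives a_k = sum_{d | k} d * 1 = sum_{d | k} d = sigma(k), the sum of positive divisors of k.
For k = 138, the divisors are 1, 2, 3, 6, 23, 46, 69, 138, so
sigma(138) = 1 + 2 + 3 + 6 + 23 + 46 + 69 + 138 = 288.

288


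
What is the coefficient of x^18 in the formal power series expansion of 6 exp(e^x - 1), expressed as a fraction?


exp(e^x - 1) is the exponential generating function for the Bell numbers Bell_k: exp(e^x - 1) = sum_{k>=0} Bell_k x^k / k!.
So the coefficient of x^18 in 6 exp(e^x - 1) is 6 Bell_18 / 18!.
Computing: Bell_18 = 682076806159 and 18! = 6402373705728000, giving
6 * 682076806159/6402373705728000 = 97439543737/152437469184000.

97439543737/152437469184000


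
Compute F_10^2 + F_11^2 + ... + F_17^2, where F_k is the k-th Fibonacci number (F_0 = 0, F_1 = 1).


There is a standard identity sum_{k=0}^{N} F_k^2 = F_N * F_{N+1} (proved inductively from the telescoping relation F_k^2 = F_k F_{k+1} - F_{k-1} F_k). Then
sum_{k=10}^{17} F_k^2 = F_17 F_18 - F_9 F_10.
Computing: F_17 = 1597, F_18 = 2584, F_9 = 34, F_10 = 55.
Sum = 1597 * 2584 - 34 * 55 = 4124778.

4124778


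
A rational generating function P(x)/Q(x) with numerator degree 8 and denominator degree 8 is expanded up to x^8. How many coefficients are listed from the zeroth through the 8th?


Expanding up to x^8 gives the coefficients for x^0, x^1, ..., x^8.
That is 8 + 1 = 9 coefficients in total.

9


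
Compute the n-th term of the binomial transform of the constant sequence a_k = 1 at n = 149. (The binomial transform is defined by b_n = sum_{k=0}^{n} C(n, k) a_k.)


With a_k = 1 for all k, b_n = sum_{k=0}^{n} C(n, k) = 2^n by the binomial theorem.
For n = 149: 2^149 = 713623846352979940529142984724747568191373312.

713623846352979940529142984724747568191373312


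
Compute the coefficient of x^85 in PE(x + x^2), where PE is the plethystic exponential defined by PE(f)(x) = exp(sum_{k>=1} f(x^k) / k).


With f(x) = x + x^2, the exponent is sum_{k>=1} (x^k + x^(2k)) / k = -ln(1 - x) - ln(1 - x^2). Exponentiating:
PE(x + x^2) = 1 / ((1 - x)(1 - x^2)).
This is the generating function for partitions of n into parts of size 1 or 2. The number of 2's can be any j in 0..42, and the rest are 1's, so
[x^85] = floor(85/2) + 1 = 43.

43


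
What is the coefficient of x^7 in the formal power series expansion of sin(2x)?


The Maclaurin series is sin(t) = sum_{k>=0} (-1)^k t^(2k+1) / (2k+1)!, so substituting t = 2x, only odd powers of x are nonzero, with coefficient of x^(2k+1) equal to (-1)^k 2^(2k+1) / (2k+1)!.
Write 7 = 2*3 + 1, giving the coefficient (-1)^3 * 2^7 / 7! = -128/5040 = -8/315.

-8/315


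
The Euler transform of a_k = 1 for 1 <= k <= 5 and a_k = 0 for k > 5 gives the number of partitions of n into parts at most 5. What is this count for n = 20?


Partitions of 20 into parts at most 5:
Using generating function (1-x)^(-1)(1-x^2)^(-1)...(1-x^5)^(-1),
the coefficient of x^20 = 192

192


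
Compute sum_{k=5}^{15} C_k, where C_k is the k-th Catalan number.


C_5 through C_15: 42, 132, 429, 1430, 4862, 16796, 58786, 208012, 742900, 2674440, 9694845
Sum = 42 + 132 + 429 + 1430 + 4862 + 16796 + 58786 + 208012 + 742900 + 2674440 + 9694845
= 13402674

13402674


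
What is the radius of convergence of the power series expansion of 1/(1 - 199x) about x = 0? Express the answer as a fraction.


Expanding 1/(1 - 199x) = sum_{k>=0} 199^k x^k, the series converges when |199x| < 1, i.e., |x| < 1/199.
So the radius of convergence is 1/199 = 1/199.

1/199


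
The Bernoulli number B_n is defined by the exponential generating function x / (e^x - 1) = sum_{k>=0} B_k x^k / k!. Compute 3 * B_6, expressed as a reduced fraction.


Bernoulli numbers can also be computed recursively via B_0 = 1 and sum_{j=0}^{m} C(m+1, j) B_j = 0 for m >= 1. Odd-index Bernoulli numbers vanish for k >= 3.
Computing B_6 = 1/42, so 3 * B_6 = 3 * 1/42 = 1/14.

1/14


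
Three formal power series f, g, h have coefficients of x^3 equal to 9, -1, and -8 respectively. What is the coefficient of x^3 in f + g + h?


Series addition is componentwise:
9 + -1 + -8
= 0

0


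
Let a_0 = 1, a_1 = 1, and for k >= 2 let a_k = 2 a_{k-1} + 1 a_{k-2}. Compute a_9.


Iterating the recurrence forward:
a_0 = 1
a_1 = 1
a_2 = 2*1 + 1*1 = 3
a_3 = 2*3 + 1*1 = 7
a_4 = 2*7 + 1*3 = 17
a_5 = 2*17 + 1*7 = 41
a_6 = 2*41 + 1*17 = 99
a_7 = 2*99 + 1*41 = 239
a_8 = 2*239 + 1*99 = 577
a_9 = 2*577 + 1*239 = 1393
So a_9 = 1393.

1393


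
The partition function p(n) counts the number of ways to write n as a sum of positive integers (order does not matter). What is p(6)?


Using the generating function prod_{k>=1} 1/(1-x^k), we compute p(6).
By dynamic programming over parts 1 through 6:
p(6) = 11

11


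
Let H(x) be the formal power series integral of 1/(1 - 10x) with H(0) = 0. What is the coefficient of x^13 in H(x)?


1/(1 - 10x) = sum_{k>=0} 10^k x^k. Integrating termwise with H(0) = 0:
H(x) = sum_{k>=0} 10^k x^(k+1) / (k+1) = sum_{m>=1} 10^(m-1) x^m / m.
For m = 13: 10^12/13 = 1000000000000/13 = 1000000000000/13.

1000000000000/13


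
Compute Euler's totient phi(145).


phi(n) counts integers in [1, n] coprime to n. Using the multiplicative formula phi(n) = n * prod_{p | n} (1 - 1/p):
145 = 5 * 29, so
phi(145) = 145 * (1 - 1/5) * (1 - 1/29) = 112.

112


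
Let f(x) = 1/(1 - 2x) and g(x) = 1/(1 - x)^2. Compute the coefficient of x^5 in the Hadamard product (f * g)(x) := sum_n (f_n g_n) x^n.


f has coefficients f_k = 2^k. For g = 1/(1 - x)^2 the coefficient is g_k = C(k + 1, 1) = k + 1. The Hadamard coefficient is (f * g)_k = 2^k * (k + 1).
For k = 5: 2^5 * 6 = 32 * 6 = 192.

192


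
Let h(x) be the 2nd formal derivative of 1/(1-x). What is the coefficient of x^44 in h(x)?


Differentiating 2 times: d^2/dx^2 [1/(1-x)] = 2!/(1-x)^3.
The expansion 1/(1-x)^3 = sum_{k>=0} C(k+2, 2) x^k, so the coefficient of x^n in 2!/(1-x)^3 is 2! * C(n+2, 2).
For n = 44: 2 * C(46, 2) = 2 * 1035 = 2070

2070


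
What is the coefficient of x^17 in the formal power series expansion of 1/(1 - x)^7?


The negative binomial / multiset identity is
1/(1 - x)^r = sum_{k>=0} C(k + r - 1, r - 1) x^k.
Here r = 7 and k = 17, so the coefficient is
C(17 + 6, 6) = C(23, 6)
= 100947

100947


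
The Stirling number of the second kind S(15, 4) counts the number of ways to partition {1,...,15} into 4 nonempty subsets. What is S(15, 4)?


Using the explicit formula S(n,k) = (1/k!) sum_{j=0}^{k} (-1)^(k-j) C(k,j) j^n:
S(15, 4) = 42355950
Equivalently, S(n,k) is n! times the coefficient of x^n in the EGF (e^x - 1)^k / k!.

42355950


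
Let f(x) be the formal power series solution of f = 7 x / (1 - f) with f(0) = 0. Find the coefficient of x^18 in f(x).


Apply Lagrange inversion: f = 7 x * phi(f) with phi(t) = 1/(1 - t), so
[x^n] f = 7^n * (1/n) [t^(n-1)] phi(t)^n = 7^n * (1/n) [t^(n-1)] (1 - t)^(-n) = 7^n * (1/n) C(2n - 2, n - 1) = 7^n * C_{n-1}.
For n = 18: C_17 = C(34, 17) / 18 = 2333606220/18 = 129644790.
With the 7^18 = 1628413597910449 factor, the coefficient is 1628413597910449 * 129644790 = 211115338934244599410710.

211115338934244599410710


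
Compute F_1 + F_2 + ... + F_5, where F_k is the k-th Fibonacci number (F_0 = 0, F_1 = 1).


Use the identity sum_{k=0}^{N} F_k = F_{N+2} - 1 (which follows from F_{k+2} - F_{k+1} = F_k). Then
sum_{k=1}^{5} F_k = (F_{7} - 1) - (F_{2} - 1) = F_{7} - F_{2}.
Computing: F_{7} = 13, F_{2} = 1, so
Sum = 13 - 1 = 12.

12


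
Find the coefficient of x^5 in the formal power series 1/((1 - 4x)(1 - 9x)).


By partial fractions or Cauchy convolution:
The coefficient equals sum_{k=0}^{5} 4^k * 9^(5-k).
= 105469

105469


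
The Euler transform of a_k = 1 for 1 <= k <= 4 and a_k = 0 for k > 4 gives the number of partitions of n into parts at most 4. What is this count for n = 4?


Partitions of 4 into parts at most 4:
Using generating function (1-x)^(-1)(1-x^2)^(-1)...(1-x^4)^(-1),
the coefficient of x^4 = 5

5


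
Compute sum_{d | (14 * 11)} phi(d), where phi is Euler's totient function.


First, 14 * 11 = 154. One classical identity is sum_{d | n} phi(d) = n (each k in [1, n] has a unique gcd with n, and among the k's with gcd(k, n) = n/d there are phi(d) of them). So the sum equals 154. We also verify directly:
Divisors of 154: 1, 2, 7, 11, 14, 22, 77, 154.
phi values: 1, 1, 6, 10, 6, 10, 60, 60.
Sum = 154.

154


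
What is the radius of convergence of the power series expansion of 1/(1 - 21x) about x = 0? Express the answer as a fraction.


Expanding 1/(1 - 21x) = sum_{k>=0} 21^k x^k, the series converges when |21x| < 1, i.e., |x| < 1/21.
So the radius of convergence is 1/21 = 1/21.

1/21


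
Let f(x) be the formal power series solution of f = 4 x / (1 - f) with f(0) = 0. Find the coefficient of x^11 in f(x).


Apply Lagrange inversion: f = 4 x * phi(f) with phi(t) = 1/(1 - t), so
[x^n] f = 4^n * (1/n) [t^(n-1)] phi(t)^n = 4^n * (1/n) [t^(n-1)] (1 - t)^(-n) = 4^n * (1/n) C(2n - 2, n - 1) = 4^n * C_{n-1}.
For n = 11: C_10 = C(20, 10) / 11 = 184756/11 = 16796.
With the 4^11 = 4194304 factor, the coefficient is 4194304 * 16796 = 70447529984.

70447529984


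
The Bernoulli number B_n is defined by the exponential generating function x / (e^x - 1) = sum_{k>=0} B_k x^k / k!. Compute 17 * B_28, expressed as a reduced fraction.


Bernoulli numbers can also be computed recursively via B_0 = 1 and sum_{j=0}^{m} C(m+1, j) B_j = 0 for m >= 1. Odd-index Bernoulli numbers vanish for k >= 3.
Computing B_28 = -23749461029/870, so 17 * B_28 = 17 * -23749461029/870 = -403740837493/870.

-403740837493/870


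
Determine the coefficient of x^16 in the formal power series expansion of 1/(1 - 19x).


The geometric series identity gives 1/(1 - c x) = sum_{k>=0} c^k x^k, so the coefficient of x^k is c^k.
Here c = 19 and k = 16.
Computing: 19^16 = 288441413567621167681

288441413567621167681


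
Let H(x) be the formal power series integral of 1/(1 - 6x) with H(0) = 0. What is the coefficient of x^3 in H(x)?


1/(1 - 6x) = sum_{k>=0} 6^k x^k. Integrating termwise with H(0) = 0:
H(x) = sum_{k>=0} 6^k x^(k+1) / (k+1) = sum_{m>=1} 6^(m-1) x^m / m.
For m = 3: 6^2/3 = 36/3 = 12.

12


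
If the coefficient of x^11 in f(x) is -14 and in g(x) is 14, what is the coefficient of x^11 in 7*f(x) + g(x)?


Scalar multiplication scales coefficients: 7 * -14 = -98.
Then add the g coefficient: -98 + 14
= -84

-84


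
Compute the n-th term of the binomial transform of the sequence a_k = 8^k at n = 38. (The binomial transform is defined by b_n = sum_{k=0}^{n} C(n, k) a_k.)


With a_k = 8^k, b_n = sum_{k=0}^{n} C(n, k) 8^k = (1 + 8)^n by the binomial theorem.
For n = 38: (1 + 8)^38 = 9^38 = 1824800363140073127359051977856583921.

1824800363140073127359051977856583921


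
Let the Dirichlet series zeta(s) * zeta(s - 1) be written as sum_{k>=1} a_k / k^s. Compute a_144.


Convolution gives a_k = sum_{d | k} d * 1 = sum_{d | k} d = sigma(k), the sum of positive divisors of k.
For k = 144, the divisors are 1, 2, 3, 4, 6, 8, 9, 12, 16, 18, 24, 36, 48, 72, 144, so
sigma(144) = 1 + 2 + 3 + 4 + 6 + 8 + 9 + 12 + 16 + 18 + 24 + 36 + 48 + 72 + 144 = 403.

403


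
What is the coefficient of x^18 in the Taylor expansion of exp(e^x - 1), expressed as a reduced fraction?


exp(e^x - 1) = sum_{k>=0} Bell_k x^k / k!, where Bell_k is the k-th Bell number.
So the coefficient of x^18 is Bell_18 / 18!.
Computing: Bell_18 = 682076806159 and 18! = 6402373705728000, giving
682076806159/6402373705728000 = 97439543737/914624815104000.

97439543737/914624815104000


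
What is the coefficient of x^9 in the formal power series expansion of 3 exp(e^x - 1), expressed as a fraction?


exp(e^x - 1) is the exponential generating function for the Bell numbers Bell_k: exp(e^x - 1) = sum_{k>=0} Bell_k x^k / k!.
So the coefficient of x^9 in 3 exp(e^x - 1) is 3 Bell_9 / 9!.
Computing: Bell_9 = 21147 and 9! = 362880, giving
3 * 21147/362880 = 1007/5760.

1007/5760


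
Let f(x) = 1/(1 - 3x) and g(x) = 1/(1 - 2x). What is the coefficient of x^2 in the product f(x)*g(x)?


The coefficient of x^n in f*g is the Cauchy product: sum_{k=0}^{n} a^k * b^(n-k).
With a=3, b=2, n=2:
sum_{k=0}^{2} 3^k * 2^(2-k)
= 19

19


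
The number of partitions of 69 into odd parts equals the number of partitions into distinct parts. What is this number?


Computing partitions of 69 into odd parts (1, 3, 5, ...):
Using the generating function prod_{k>=0} 1/(1-x^(2k+1)),
the count is 27130

27130


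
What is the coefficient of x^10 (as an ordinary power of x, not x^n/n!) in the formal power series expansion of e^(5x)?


The exponential series is e^y = sum_{k>=0} y^k / k!. Substituting y = 5x gives
e^(5x) = sum_{k>=0} 5^k x^k / k!.
So the coefficient of x^n is a^n/n! with a = 5, n = 10:
5^10 / 10! = 9765625/3628800 = 390625/145152

390625/145152


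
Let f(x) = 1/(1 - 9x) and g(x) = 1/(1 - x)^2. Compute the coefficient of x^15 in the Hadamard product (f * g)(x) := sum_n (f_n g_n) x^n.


f has coefficients f_k = 9^k. For g = 1/(1 - x)^2 the coefficient is g_k = C(k + 1, 1) = k + 1. The Hadamard coefficient is (f * g)_k = 9^k * (k + 1).
For k = 15: 9^15 * 16 = 205891132094649 * 16 = 3294258113514384.

3294258113514384


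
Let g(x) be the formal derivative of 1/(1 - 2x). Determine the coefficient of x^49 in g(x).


Differentiate termwise: d/dx sum_{k>=0} 2^k x^k = sum_{k>=1} k 2^k x^(k-1) = sum_{j>=0} (j+1) 2^(j+1) x^j.
Equivalently, d/dx [1/(1 - 2x)] = 2/(1 - 2x)^2.
For j = 49: 50 * 2^50 = 50 * 1125899906842624 = 56294995342131200.

56294995342131200


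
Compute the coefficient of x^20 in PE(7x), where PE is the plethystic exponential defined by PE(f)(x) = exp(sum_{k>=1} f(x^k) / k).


With f(x) = 7x, the exponent is sum_{k>=1} 7 x^k / k = 7 * (-ln(1 - x)). Exponentiating:
PE(7x) = exp(-7 ln(1 - x)) = 1/(1 - x)^7.
By the negative binomial expansion, [x^n] 1/(1 - x)^7 = C(n + 6, 6).
For n = 20: C(26, 6) = 230230.

230230


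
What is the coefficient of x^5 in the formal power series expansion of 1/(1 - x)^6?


The expansion 1/(1 - x)^r = sum_{k>=0} C(k + r - 1, r - 1) x^k follows from the multiset / negative-binomial theorem (or from repeated differentiation of the geometric series).
For r = 6 and k = 5:
C(10, 5) = 3628800 / (120 * 120) = 252.

252


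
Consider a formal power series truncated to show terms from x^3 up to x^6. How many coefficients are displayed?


From x^3 to x^6 inclusive, the count is 6 - 3 + 1 = 4.

4


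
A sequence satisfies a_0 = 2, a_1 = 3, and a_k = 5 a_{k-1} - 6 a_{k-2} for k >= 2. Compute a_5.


The characteristic equation is t^2 - 5 t + 6 = 0, with roots r_1 = 3 and r_2 = 2 (so c_1 = r_1 + r_2, c_2 = -r_1 r_2 as required).
One can use the closed form a_n = A r_1^n + B r_2^n, but direct iteration is more reliable:
a_0 = 2, a_1 = 3, a_2 = 3, a_3 = -3, a_4 = -33, a_5 = -147.
So a_5 = -147.

-147


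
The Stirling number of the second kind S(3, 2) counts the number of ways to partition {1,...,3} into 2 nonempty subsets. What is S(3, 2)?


Using the explicit formula S(n,k) = (1/k!) sum_{j=0}^{k} (-1)^(k-j) C(k,j) j^n:
S(3, 2) = 3
Equivalently, S(n,k) is n! times the coefficient of x^n in the EGF (e^x - 1)^k / k!.

3


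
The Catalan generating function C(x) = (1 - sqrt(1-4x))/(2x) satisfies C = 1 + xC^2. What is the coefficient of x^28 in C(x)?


Substituting x -> x scales the n-th coefficient by 1, so [x^28] C(x) = C_28.
C_28 = C(2*28, 28)/(29) = 7648690600760440/29 = 263747951750360.
= 263747951750360.

263747951750360


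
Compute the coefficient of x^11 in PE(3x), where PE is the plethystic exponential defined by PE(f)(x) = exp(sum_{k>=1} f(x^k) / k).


With f(x) = 3x, the exponent is sum_{k>=1} 3 x^k / k = 3 * (-ln(1 - x)). Exponentiating:
PE(3x) = exp(-3 ln(1 - x)) = 1/(1 - x)^3.
By the negative binomial expansion, [x^n] 1/(1 - x)^3 = C(n + 2, 2).
For n = 11: C(13, 2) = 78.

78


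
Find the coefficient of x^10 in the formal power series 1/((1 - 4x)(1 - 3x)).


By partial fractions or Cauchy convolution:
The coefficient equals sum_{k=0}^{10} 4^k * 3^(10-k).
= 4017157

4017157


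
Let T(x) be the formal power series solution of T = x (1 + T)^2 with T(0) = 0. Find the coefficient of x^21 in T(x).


Apply the Lagrange inversion formula: if T = x * phi(T) with phi(t) = (1 + t)^2, then [x^n] T = (1/n) [t^(n-1)] phi(t)^n = (1/n) [t^(n-1)] (1 + t)^(2n) = (1/n) C(2n, n-1).
Using the identity C(2n, n-1) = C(2n, n) * n / (n+1), the unscaled factor equals C(2n, n) / (n+1) = C_n, the n-th Catalan number.
For n = 21: C_21 = C(42, 21) / 22 = 538257874440/22 = 24466267020 = 24466267020.

24466267020


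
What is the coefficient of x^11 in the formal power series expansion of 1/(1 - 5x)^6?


The general identity 1/(1 - c x)^r = sum_{k>=0} c^k C(k + r - 1, r - 1) x^k follows by substituting y = c x into 1/(1 - y)^r = sum_{k>=0} C(k + r - 1, r - 1) y^k.
For c = 5, r = 6, k = 11:
5^11 * C(16, 5) = 48828125 * 4368 = 213281250000.

213281250000


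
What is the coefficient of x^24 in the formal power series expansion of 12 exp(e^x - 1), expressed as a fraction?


exp(e^x - 1) is the exponential generating function for the Bell numbers Bell_k: exp(e^x - 1) = sum_{k>=0} Bell_k x^k / k!.
So the coefficient of x^24 in 12 exp(e^x - 1) is 12 Bell_24 / 24!.
Computing: Bell_24 = 445958869294805289 and 24! = 620448401733239439360000, giving
12 * 445958869294805289/620448401733239439360000 = 148652956431601763/17234677825923317760000.

148652956431601763/17234677825923317760000


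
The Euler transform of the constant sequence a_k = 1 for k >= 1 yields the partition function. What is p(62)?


The Euler transform converts the sequence a_k = 1 into the number of integer partitions.
Using the recurrence or dynamic programming:
p(62) = 1300156

1300156


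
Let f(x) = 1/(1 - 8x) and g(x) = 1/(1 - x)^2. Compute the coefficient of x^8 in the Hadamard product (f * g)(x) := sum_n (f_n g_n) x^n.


f has coefficients f_k = 8^k. For g = 1/(1 - x)^2 the coefficient is g_k = C(k + 1, 1) = k + 1. The Hadamard coefficient is (f * g)_k = 8^k * (k + 1).
For k = 8: 8^8 * 9 = 16777216 * 9 = 150994944.

150994944


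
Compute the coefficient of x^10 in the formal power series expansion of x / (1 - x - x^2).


Let f(x) = sum_{k>=0} a_k x^k. Multiplying f(x) * (1 - x - x^2) = x and matching coefficients gives a_0 = 0, a_1 = 1, and a_k = a_{k-1} + a_{k-2} for k >= 2. These are the Fibonacci numbers F_k.
Iterating from F_0 = 0, F_1 = 1:
F_0=0, F_1=1, F_2=1, F_3=2, F_4=3, F_5=5, F_6=8, F_7=13, F_8=21, F_9=34, ...
F_10 = 55.

55


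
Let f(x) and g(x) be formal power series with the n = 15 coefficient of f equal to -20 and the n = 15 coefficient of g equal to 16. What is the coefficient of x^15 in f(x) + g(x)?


Addition of formal power series is termwise.
The coefficient of x^15 in f + g = -20 + 16
= -4

-4


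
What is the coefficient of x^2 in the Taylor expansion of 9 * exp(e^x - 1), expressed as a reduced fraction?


exp(e^x - 1) = sum_{k>=0} Bell_k x^k / k!, where Bell_k is the k-th Bell number.
So the coefficient of x^2 is 9 * Bell_2 / 2!.
Computing: Bell_2 = 2 and 2! = 2, giving
9 * 2/2 = 9.

9


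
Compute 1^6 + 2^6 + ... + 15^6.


This power sum has a closed form given by Faulhaber's formula
sum_{k=1}^{m} k^p = (1 / (p + 1)) * sum_{j=0}^{p} C(p + 1, j) B_j m^(p + 1 - j),
but for small m direct computation is fastest:
1 + 64 + 729 + 4096 + 15625 + 46656 + 117649 + 262144 + 531441 + 1000000 + 1771561 + 2985984 + 4826809 + 7529536 + 11390625 = 30482920.

30482920


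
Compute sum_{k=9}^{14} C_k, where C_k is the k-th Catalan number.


C_9 through C_14: 4862, 16796, 58786, 208012, 742900, 2674440
Sum = 4862 + 16796 + 58786 + 208012 + 742900 + 2674440
= 3705796

3705796


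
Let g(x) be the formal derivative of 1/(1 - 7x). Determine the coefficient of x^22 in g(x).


Differentiate termwise: d/dx sum_{k>=0} 7^k x^k = sum_{k>=1} k 7^k x^(k-1) = sum_{j>=0} (j+1) 7^(j+1) x^j.
Equivalently, d/dx [1/(1 - 7x)] = 7/(1 - 7x)^2.
For j = 22: 23 * 7^23 = 23 * 27368747340080916343 = 629481188821861075889.

629481188821861075889


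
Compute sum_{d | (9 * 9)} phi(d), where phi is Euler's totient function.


First, 9 * 9 = 81. One classical identity is sum_{d | n} phi(d) = n (each k in [1, n] has a unique gcd with n, and among the k's with gcd(k, n) = n/d there are phi(d) of them). So the sum equals 81. We also verify directly:
Divisors of 81: 1, 3, 9, 27, 81.
phi values: 1, 2, 6, 18, 54.
Sum = 81.

81


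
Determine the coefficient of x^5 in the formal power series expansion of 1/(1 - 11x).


The geometric series identity gives 1/(1 - c x) = sum_{k>=0} c^k x^k, so the coefficient of x^k is c^k.
Here c = 11 and k = 5.
Computing: 11^5 = 161051

161051


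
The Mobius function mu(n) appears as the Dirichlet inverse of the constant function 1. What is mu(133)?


133 = 7 * 19 (all distinct primes).
mu(133) = (-1)^2 = 1

1


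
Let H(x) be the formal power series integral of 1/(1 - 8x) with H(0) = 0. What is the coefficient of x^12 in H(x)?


1/(1 - 8x) = sum_{k>=0} 8^k x^k. Integrating termwise with H(0) = 0:
H(x) = sum_{k>=0} 8^k x^(k+1) / (k+1) = sum_{m>=1} 8^(m-1) x^m / m.
For m = 12: 8^11/12 = 8589934592/12 = 2147483648/3.

2147483648/3


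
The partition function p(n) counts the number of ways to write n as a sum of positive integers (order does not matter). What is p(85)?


Using the generating function prod_{k>=1} 1/(1-x^k), we compute p(85).
By dynamic programming over parts 1 through 85:
p(85) = 30167357

30167357


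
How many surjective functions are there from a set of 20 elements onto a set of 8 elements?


By inclusion-exclusion on which target elements are missed, the number of surjections from an n-set onto a k-set is
surj(n, k) = sum_{j=0}^{k} (-1)^j C(k, j) (k - j)^n.
Equivalently surj(n, k) = k! * S(n, k), where S(n, k) is the Stirling number of the second kind.
For n = 20, k = 8:
S(20, 8) = 15170932662679, so
surj = 8! * 15170932662679 = 40320 * 15170932662679 = 611692004959217280.

611692004959217280


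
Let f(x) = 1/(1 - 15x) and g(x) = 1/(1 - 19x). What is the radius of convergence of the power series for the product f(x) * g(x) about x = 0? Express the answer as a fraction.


The radius of 1/(1 - 15x) is 1/15 (nearest singularity at x = 1/15), and the radius of 1/(1 - 19x) is 1/19.
The product f(x)*g(x) = 1/((1 - 15x)(1 - 19x)) has singularities at both 1/15 and 1/19, so its radius of convergence is the distance to the nearest one:
min(1/15, 1/19) = 1/19.

1/19


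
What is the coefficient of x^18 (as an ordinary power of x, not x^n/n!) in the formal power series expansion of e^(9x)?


The exponential series is e^y = sum_{k>=0} y^k / k!. Substituting y = 9x gives
e^(9x) = sum_{k>=0} 9^k x^k / k!.
So the coefficient of x^n is a^n/n! with a = 9, n = 18:
9^18 / 18! = 150094635296999121/6402373705728000 = 22876792454961/975822848000

22876792454961/975822848000


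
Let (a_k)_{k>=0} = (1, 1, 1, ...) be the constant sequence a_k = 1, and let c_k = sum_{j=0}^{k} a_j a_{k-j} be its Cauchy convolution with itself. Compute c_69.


Since a_j = 1 for all j >= 0, the convolution sum becomes
c_k = sum_{j=0}^{k} 1 * 1 = 1 * (k + 1).
Equivalently, the generating function of (a_k) is 1/(1 - x) and its square is 1/(1 - x)^2 = sum_{k>=0} 1(k + 1) x^k.
For k = 69: 1 * 70 = 70.

70


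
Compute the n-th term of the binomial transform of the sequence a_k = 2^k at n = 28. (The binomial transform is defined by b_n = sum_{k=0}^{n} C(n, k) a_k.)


With a_k = 2^k, b_n = sum_{k=0}^{n} C(n, k) 2^k = (1 + 2)^n by the binomial theorem.
For n = 28: (1 + 2)^28 = 3^28 = 22876792454961.

22876792454961


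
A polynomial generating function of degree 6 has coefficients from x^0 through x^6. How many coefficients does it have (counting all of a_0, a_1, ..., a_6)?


A polynomial of degree 6 takes the form a_0 + a_1 x + ... + a_6 x^6.
The number of coefficients is 6 + 1 = 7.

7


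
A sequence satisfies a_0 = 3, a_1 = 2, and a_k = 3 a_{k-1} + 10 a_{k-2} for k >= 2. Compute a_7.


The characteristic equation is t^2 - 3 t - 10 = 0, with roots r_1 = 5 and r_2 = -2 (so c_1 = r_1 + r_2, c_2 = -r_1 r_2 as required).
One can use the closed form a_n = A r_1^n + B r_2^n, but direct iteration is more reliable:
a_0 = 3, a_1 = 2, a_2 = 36, a_3 = 128, a_4 = 744, a_5 = 3512, a_6 = 17976, a_7 = 89048.
So a_7 = 89048.

89048


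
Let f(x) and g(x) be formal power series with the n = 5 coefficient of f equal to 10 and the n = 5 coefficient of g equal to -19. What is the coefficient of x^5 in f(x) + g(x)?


Addition of formal power series is termwise.
The coefficient of x^5 in f + g = 10 + -19
= -9

-9


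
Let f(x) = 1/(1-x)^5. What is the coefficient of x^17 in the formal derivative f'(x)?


Differentiate: d/dx [ 1/(1-x)^r ] = r / (1-x)^(r+1).
Here r = 5, so f'(x) = 5 / (1-x)^6.
The expansion of 1/(1-x)^(r+1) has coefficient of x^n equal to C(n+r, r).
So the coefficient of x^17 in f'(x) is
5 * C(22, 5) = 5 * 26334 = 131670

131670


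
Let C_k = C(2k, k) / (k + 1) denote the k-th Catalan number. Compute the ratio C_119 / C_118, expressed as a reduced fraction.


Using C_k = (2k)! / (k! (k+1)!), the ratio C_{k+1}/C_k simplifies to
C_{k+1}/C_k = [(2k+2)! / ((k+1)! (k+2)!)] * [k! (k+1)! / (2k)!]
 = (2k+2)(2k+1) / ((k+1)(k+2)) = 2(2k+1) / (k+2).
For k = 118: 2(2*118 + 1) / (118 + 2) = 474/120 = 79/20.

79/20


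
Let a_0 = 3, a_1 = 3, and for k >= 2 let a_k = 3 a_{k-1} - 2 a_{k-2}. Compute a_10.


Iterating the recurrence forward:
a_0 = 3
a_1 = 3
a_2 = 3*3 - 2*3 = 3
a_3 = 3*3 - 2*3 = 3
a_4 = 3*3 - 2*3 = 3
a_5 = 3*3 - 2*3 = 3
a_6 = 3*3 - 2*3 = 3
a_7 = 3*3 - 2*3 = 3
a_8 = 3*3 - 2*3 = 3
a_9 = 3*3 - 2*3 = 3
a_10 = 3*3 - 2*3 = 3
So a_10 = 3.

3


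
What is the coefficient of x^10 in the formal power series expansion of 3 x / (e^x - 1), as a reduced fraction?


The exponential generating function for Bernoulli numbers is
x / (e^x - 1) = sum_{k>=0} B_k x^k / k!.
So the coefficient of x^10 in 3 x / (e^x - 1) is 3 B_10 / 10!.
Computing: B_10 = 5/66, 10! = 3628800, giving
3 * 5/66 / 3628800 = 1/15966720.

1/15966720


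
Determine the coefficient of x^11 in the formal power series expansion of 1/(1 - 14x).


The geometric series identity gives 1/(1 - c x) = sum_{k>=0} c^k x^k, so the coefficient of x^k is c^k.
Here c = 14 and k = 11.
Computing: 14^11 = 4049565169664

4049565169664


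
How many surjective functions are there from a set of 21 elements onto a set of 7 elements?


By inclusion-exclusion on which target elements are missed, the number of surjections from an n-set onto a k-set is
surj(n, k) = sum_{j=0}^{k} (-1)^j C(k, j) (k - j)^n.
Equivalently surj(n, k) = k! * S(n, k), where S(n, k) is the Stirling number of the second kind.
For n = 21, k = 7:
S(21, 7) = 82310957214948, so
surj = 7! * 82310957214948 = 5040 * 82310957214948 = 414847224363337920.

414847224363337920


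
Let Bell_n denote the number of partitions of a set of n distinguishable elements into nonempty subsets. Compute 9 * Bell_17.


Bell_17 can be computed from the Bell triangle or from Dobinski's identity Bell_n = (1/e) * sum_{k>=0} k^n / k!.
Computing Bell_17 = 82864869804.
Then 9 * 82864869804 = 745783828236.

745783828236


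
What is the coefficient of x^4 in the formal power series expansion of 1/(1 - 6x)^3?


The general identity 1/(1 - c x)^r = sum_{k>=0} c^k C(k + r - 1, r - 1) x^k follows by substituting y = c x into 1/(1 - y)^r = sum_{k>=0} C(k + r - 1, r - 1) y^k.
For c = 6, r = 3, k = 4:
6^4 * C(6, 2) = 1296 * 15 = 19440.

19440


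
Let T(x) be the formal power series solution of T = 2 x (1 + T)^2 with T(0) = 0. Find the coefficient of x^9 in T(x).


Apply the Lagrange inversion formula: if T = 2 x * phi(T) with phi(t) = (1 + t)^2, then [x^n] T = 2^n * (1/n) [t^(n-1)] phi(t)^n = 2^n * (1/n) [t^(n-1)] (1 + t)^(2n) = 2^n * (1/n) C(2n, n-1).
Using the identity C(2n, n-1) = C(2n, n) * n / (n+1), the unscaled factor equals C(2n, n) / (n+1) = C_n, the n-th Catalan number.
For n = 9: C_9 = C(18, 9) / 10 = 48620/10 = 4862.
With the 2^9 = 512 factor, the coefficient is 512 * 4862 = 2489344.

2489344


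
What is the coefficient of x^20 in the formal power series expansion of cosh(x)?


The Maclaurin series is cosh(t) = sum_{m>=0} t^(2m) / (2m)!, so substituting t = x, only even powers of x are nonzero, with coefficient of x^(2m) equal to 1 / (2m)!.
For x^20 the coefficient is 1/20! = 1/2432902008176640000 = 1/2432902008176640000.

1/2432902008176640000


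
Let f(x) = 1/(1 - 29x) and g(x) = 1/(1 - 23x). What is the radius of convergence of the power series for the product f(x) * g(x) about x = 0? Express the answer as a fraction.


The radius of 1/(1 - 29x) is 1/29 (nearest singularity at x = 1/29), and the radius of 1/(1 - 23x) is 1/23.
The product f(x)*g(x) = 1/((1 - 29x)(1 - 23x)) has singularities at both 1/29 and 1/23, so its radius of convergence is the distance to the nearest one:
min(1/29, 1/23) = 1/29.

1/29


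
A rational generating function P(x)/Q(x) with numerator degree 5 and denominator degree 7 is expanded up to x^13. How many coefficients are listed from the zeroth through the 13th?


Expanding up to x^13 gives the coefficients for x^0, x^1, ..., x^13.
That is 13 + 1 = 14 coefficients in total.

14


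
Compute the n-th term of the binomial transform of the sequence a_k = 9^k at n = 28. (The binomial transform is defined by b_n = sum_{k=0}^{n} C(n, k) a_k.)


With a_k = 9^k, b_n = sum_{k=0}^{n} C(n, k) 9^k = (1 + 9)^n by the binomial theorem.
For n = 28: (1 + 9)^28 = 10^28 = 10000000000000000000000000000.

10000000000000000000000000000


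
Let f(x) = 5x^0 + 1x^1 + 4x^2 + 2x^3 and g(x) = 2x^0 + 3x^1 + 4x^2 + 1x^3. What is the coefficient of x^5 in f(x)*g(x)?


Cauchy product at x^5:
4*1 + 2*4
= 12

12


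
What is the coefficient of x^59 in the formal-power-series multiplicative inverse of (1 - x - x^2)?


Let the inverse be f(x) = sum_{k>=0} a_k x^k. From f(x) * (1 - x - x^2) = 1 and matching coefficients:
 x^0: a_0 = 1.
 x^1: a_1 - a_0 = 0, so a_1 = 1.
 x^k (k >= 2): a_k - a_{k-1} - a_{k-2} = 0, i.e. a_k = a_{k-1} + a_{k-2}.
This is the Fibonacci-type recurrence shifted so that a_0 = a_1 = 1.
Iterating: a_0=1, a_1=1, a_2=2, a_3=3, a_4=5, a_5=8, a_6=13, a_7=21, a_8=34, a_9=55, ...
a_59 = 1548008755920.

1548008755920


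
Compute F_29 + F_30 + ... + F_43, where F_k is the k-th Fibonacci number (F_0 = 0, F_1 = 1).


Use the identity sum_{k=0}^{N} F_k = F_{N+2} - 1 (which follows from F_{k+2} - F_{k+1} = F_k). Then
sum_{k=29}^{43} F_k = (F_{45} - 1) - (F_{30} - 1) = F_{45} - F_{30}.
Computing: F_{45} = 1134903170, F_{30} = 832040, so
Sum = 1134903170 - 832040 = 1134071130.

1134071130


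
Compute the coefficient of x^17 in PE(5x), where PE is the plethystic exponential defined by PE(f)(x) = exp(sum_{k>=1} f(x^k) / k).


With f(x) = 5x, the exponent is sum_{k>=1} 5 x^k / k = 5 * (-ln(1 - x)). Exponentiating:
PE(5x) = exp(-5 ln(1 - x)) = 1/(1 - x)^5.
By the negative binomial expansion, [x^n] 1/(1 - x)^5 = C(n + 4, 4).
For n = 17: C(21, 4) = 5985.

5985


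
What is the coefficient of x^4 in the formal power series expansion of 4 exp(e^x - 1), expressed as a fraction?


exp(e^x - 1) is the exponential generating function for the Bell numbers Bell_k: exp(e^x - 1) = sum_{k>=0} Bell_k x^k / k!.
So the coefficient of x^4 in 4 exp(e^x - 1) is 4 Bell_4 / 4!.
Computing: Bell_4 = 15 and 4! = 24, giving
4 * 15/24 = 5/2.

5/2


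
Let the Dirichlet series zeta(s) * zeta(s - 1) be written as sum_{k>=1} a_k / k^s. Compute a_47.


Convolution gives a_k = sum_{d | k} d * 1 = sum_{d | k} d = sigma(k), the sum of positive divisors of k.
For k = 47, the divisors are 1, 47, so
sigma(47) = 1 + 47 = 48.

48


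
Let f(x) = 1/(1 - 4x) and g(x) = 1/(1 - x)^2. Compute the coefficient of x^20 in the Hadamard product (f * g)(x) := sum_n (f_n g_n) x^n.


f has coefficients f_k = 4^k. For g = 1/(1 - x)^2 the coefficient is g_k = C(k + 1, 1) = k + 1. The Hadamard coefficient is (f * g)_k = 4^k * (k + 1).
For k = 20: 4^20 * 21 = 1099511627776 * 21 = 23089744183296.

23089744183296


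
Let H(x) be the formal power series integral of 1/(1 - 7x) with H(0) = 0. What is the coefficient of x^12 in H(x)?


1/(1 - 7x) = sum_{k>=0} 7^k x^k. Integrating termwise with H(0) = 0:
H(x) = sum_{k>=0} 7^k x^(k+1) / (k+1) = sum_{m>=1} 7^(m-1) x^m / m.
For m = 12: 7^11/12 = 1977326743/12 = 1977326743/12.

1977326743/12


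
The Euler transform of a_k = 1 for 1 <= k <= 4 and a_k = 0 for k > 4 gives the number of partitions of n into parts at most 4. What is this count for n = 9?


Partitions of 9 into parts at most 4:
Using generating function (1-x)^(-1)(1-x^2)^(-1)...(1-x^4)^(-1),
the coefficient of x^9 = 18

18


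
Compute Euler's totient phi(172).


phi(n) counts integers in [1, n] coprime to n. Using the multiplicative formula phi(n) = n * prod_{p | n} (1 - 1/p):
172 = 2^2 * 43, so
phi(172) = 172 * (1 - 1/2) * (1 - 1/43) = 84.

84


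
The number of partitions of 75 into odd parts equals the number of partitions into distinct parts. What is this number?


Computing partitions of 75 into odd parts (1, 3, 5, ...):
Using the generating function prod_{k>=0} 1/(1-x^(2k+1)),
the count is 48446

48446


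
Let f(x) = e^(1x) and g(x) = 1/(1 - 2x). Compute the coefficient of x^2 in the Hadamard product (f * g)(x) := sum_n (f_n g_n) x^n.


Expanding: f_k = 1^k/k! (from e^(1x)) and g_k = 2^k (from 1/(1 - 2x)). So the Hadamard coefficient (f * g)_k = 1^k 2^k / k! = (2)^k / k!.
For k = 2: 2^2/2! = 4/2 = 2.

2


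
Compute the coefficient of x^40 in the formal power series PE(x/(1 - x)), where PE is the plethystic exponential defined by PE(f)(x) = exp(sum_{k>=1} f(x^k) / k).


For f(x) = x/(1 - x) we have
sum_{k>=1} f(x^k) / k = sum_{k>=1} (1/k) * x^k / (1 - x^k) = sum_{k, m >= 1} x^(k m) / k,
which after exponentiating simplifies to
PE(x/(1 - x)) = prod_{k>=1} 1 / (1 - x^k).
This is the generating function for the partition function p(n), so the coefficient of x^40 is p(40).
Computing p(40) by dynamic programming over parts 1, 2, ..., 40: p(40) = 37338.

37338


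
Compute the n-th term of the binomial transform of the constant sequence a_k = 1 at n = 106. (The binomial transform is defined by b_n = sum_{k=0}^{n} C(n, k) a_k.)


With a_k = 1 for all k, b_n = sum_{k=0}^{n} C(n, k) = 2^n by the binomial theorem.
For n = 106: 2^106 = 81129638414606681695789005144064.

81129638414606681695789005144064


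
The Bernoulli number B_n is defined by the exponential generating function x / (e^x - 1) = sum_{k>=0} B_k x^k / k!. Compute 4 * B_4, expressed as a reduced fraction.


Bernoulli numbers can also be computed recursively via B_0 = 1 and sum_{j=0}^{m} C(m+1, j) B_j = 0 for m >= 1. Odd-index Bernoulli numbers vanish for k >= 3.
Computing B_4 = -1/30, so 4 * B_4 = 4 * -1/30 = -2/15.

-2/15


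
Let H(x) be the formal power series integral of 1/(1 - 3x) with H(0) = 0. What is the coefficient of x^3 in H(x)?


1/(1 - 3x) = sum_{k>=0} 3^k x^k. Integrating termwise with H(0) = 0:
H(x) = sum_{k>=0} 3^k x^(k+1) / (k+1) = sum_{m>=1} 3^(m-1) x^m / m.
For m = 3: 3^2/3 = 9/3 = 3.

3


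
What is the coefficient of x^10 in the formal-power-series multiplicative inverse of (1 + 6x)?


The inverse is 1/(1 + 6x). Apply the geometric identity 1/(1 - y) = sum_{k>=0} y^k with y = -6x:
1/(1 + 6x) = sum_{k>=0} (-6)^k x^k.
So the coefficient of x^10 is (-6)^10 = 60466176.

60466176


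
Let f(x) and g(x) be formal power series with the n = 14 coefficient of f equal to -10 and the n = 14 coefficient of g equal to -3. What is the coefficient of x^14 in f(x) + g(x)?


Addition of formal power series is termwise.
The coefficient of x^14 in f + g = -10 + -3
= -13

-13


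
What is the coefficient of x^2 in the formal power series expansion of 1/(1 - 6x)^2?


The general identity 1/(1 - c x)^r = sum_{k>=0} c^k C(k + r - 1, r - 1) x^k follows by substituting y = c x into 1/(1 - y)^r = sum_{k>=0} C(k + r - 1, r - 1) y^k.
For c = 6, r = 2, k = 2:
6^2 * C(3, 1) = 36 * 3 = 108.

108


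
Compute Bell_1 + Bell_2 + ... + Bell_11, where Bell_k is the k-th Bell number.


Recall Bell_k counts set partitions of a k-set (with Bell_0 = 1 by convention).
Bell_1 through Bell_11: 1, 2, 5, 15, 52, 203, 877, 4140, 21147, 115975, 678570
Sum = 1 + 2 + 5 + 15 + 52 + 203 + 877 + 4140 + 21147 + 115975 + 678570 = 820987.

820987


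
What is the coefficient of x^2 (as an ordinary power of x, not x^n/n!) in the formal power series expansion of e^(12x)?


The exponential series is e^y = sum_{k>=0} y^k / k!. Substituting y = 12x gives
e^(12x) = sum_{k>=0} 12^k x^k / k!.
So the coefficient of x^n is a^n/n! with a = 12, n = 2:
12^2 / 2! = 144/2 = 72

72


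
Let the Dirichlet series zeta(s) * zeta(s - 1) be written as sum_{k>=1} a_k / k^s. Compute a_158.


Convolution gives a_k = sum_{d | k} d * 1 = sum_{d | k} d = sigma(k), the sum of positive divisors of k.
For k = 158, the divisors are 1, 2, 79, 158, so
sigma(158) = 1 + 2 + 79 + 158 = 240.

240


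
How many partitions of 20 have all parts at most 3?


Using the generating function (1-x)^(-1)(1-x^2)^(-1)(1-x^3)^(-1),
the coefficient of x^20 counts these restricted partitions.
Result = 44

44


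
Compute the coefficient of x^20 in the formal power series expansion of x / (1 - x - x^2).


Let f(x) = sum_{k>=0} a_k x^k. Multiplying f(x) * (1 - x - x^2) = x and matching coefficients gives a_0 = 0, a_1 = 1, and a_k = a_{k-1} + a_{k-2} for k >= 2. These are the Fibonacci numbers F_k.
Iterating from F_0 = 0, F_1 = 1:
F_0=0, F_1=1, F_2=1, F_3=2, F_4=3, F_5=5, F_6=8, F_7=13, F_8=21, F_9=34, ...
F_20 = 6765.

6765


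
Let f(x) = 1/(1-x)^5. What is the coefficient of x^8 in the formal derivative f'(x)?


Differentiate: d/dx [ 1/(1-x)^r ] = r / (1-x)^(r+1).
Here r = 5, so f'(x) = 5 / (1-x)^6.
The expansion of 1/(1-x)^(r+1) has coefficient of x^n equal to C(n+r, r).
So the coefficient of x^8 in f'(x) is
5 * C(13, 5) = 5 * 1287 = 6435

6435


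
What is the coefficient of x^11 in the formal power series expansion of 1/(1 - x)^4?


The negative binomial / multiset identity is
1/(1 - x)^r = sum_{k>=0} C(k + r - 1, r - 1) x^k.
Here r = 4 and k = 11, so the coefficient is
C(11 + 3, 3) = C(14, 3)
= 364

364


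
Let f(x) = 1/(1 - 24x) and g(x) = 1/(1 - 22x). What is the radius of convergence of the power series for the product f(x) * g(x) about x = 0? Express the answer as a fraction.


The radius of 1/(1 - 24x) is 1/24 (nearest singularity at x = 1/24), and the radius of 1/(1 - 22x) is 1/22.
The product f(x)*g(x) = 1/((1 - 24x)(1 - 22x)) has singularities at both 1/24 and 1/22, so its radius of convergence is the distance to the nearest one:
min(1/24, 1/22) = 1/24.

1/24
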